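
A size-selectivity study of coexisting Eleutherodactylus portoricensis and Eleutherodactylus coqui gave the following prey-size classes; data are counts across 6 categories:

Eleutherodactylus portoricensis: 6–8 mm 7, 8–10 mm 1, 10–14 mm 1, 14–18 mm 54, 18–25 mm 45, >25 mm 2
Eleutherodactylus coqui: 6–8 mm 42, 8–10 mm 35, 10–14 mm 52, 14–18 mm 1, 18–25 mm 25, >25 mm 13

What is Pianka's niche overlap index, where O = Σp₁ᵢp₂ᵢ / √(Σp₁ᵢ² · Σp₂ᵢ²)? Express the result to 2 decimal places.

0.28

Proportions for Eleutherodactylus portoricensis (n=110): 7/110=0.0636, 1/110=0.0091, 1/110=0.0091, 54/110=0.4909, 45/110=0.4091, 2/110=0.0182
Proportions for Eleutherodactylus coqui (n=168): 42/168=0.2500, 35/168=0.2083, 52/168=0.3095, 1/168=0.0060, 25/168=0.1488, 13/168=0.0774
Σ p₁ᵢp₂ᵢ = 0.015900 + 0.001896 + 0.002816 + 0.002945 + 0.060874 + 0.001409 = 0.085840
Σp_1ᵢ² = 0.0636² + 0.0091² + 0.0091² + 0.4909² + 0.4091² + 0.0182² = 0.004045 + 0.000083 + 0.000083 + 0.240983 + 0.167363 + 0.000331 = 0.412888
Σp_2ᵢ² = 0.2500² + 0.2083² + 0.3095² + 0.0060² + 0.1488² + 0.0774² = 0.062500 + 0.043389 + 0.095790 + 0.000036 + 0.022141 + 0.005991 = 0.229847
O = 0.085840 / √(0.412888 × 0.229847) = 0.085840 / 0.3080602 = 0.2786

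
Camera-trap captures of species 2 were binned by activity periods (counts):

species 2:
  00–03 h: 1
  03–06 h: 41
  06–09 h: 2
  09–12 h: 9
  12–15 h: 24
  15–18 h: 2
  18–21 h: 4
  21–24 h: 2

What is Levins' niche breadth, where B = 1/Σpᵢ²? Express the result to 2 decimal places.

Proportions for species 2 (n=85): 1/85=0.0118, 41/85=0.4824, 2/85=0.0235, 9/85=0.1059, 24/85=0.2824, 2/85=0.0235, 4/85=0.0471, 2/85=0.0235
Σpᵢ² = 0.0118² + 0.4824² + 0.0235² + 0.1059² + 0.2824² + 0.0235² + 0.0471² + 0.0235² = 0.000139 + 0.232710 + 0.000552 + 0.011215 + 0.079750 + 0.000552 + 0.002218 + 0.000552 = 0.327688
B = 1 / 0.327688 = 3.0517

3.05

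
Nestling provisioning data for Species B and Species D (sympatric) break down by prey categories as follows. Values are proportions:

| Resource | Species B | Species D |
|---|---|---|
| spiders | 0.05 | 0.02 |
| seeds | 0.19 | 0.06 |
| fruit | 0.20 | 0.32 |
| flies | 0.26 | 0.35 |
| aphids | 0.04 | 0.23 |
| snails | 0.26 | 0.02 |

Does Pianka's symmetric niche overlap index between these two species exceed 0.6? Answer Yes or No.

Yes

Σ p₁ᵢp₂ᵢ = 0.0010 + 0.0114 + 0.0640 + 0.0910 + 0.0092 + 0.0052 = 0.1818
Σp_1ᵢ² = 0.05² + 0.19² + 0.20² + 0.26² + 0.04² + 0.26² = 0.0025 + 0.0361 + 0.0400 + 0.0676 + 0.0016 + 0.0676 = 0.2154
Σp_2ᵢ² = 0.02² + 0.06² + 0.32² + 0.35² + 0.23² + 0.02² = 0.0004 + 0.0036 + 0.1024 + 0.1225 + 0.0529 + 0.0004 = 0.2822
O = 0.1818 / √(0.2154 × 0.2822) = 0.1818 / 0.24655 = 0.7374
O = 0.7374 > 0.6 → Yes.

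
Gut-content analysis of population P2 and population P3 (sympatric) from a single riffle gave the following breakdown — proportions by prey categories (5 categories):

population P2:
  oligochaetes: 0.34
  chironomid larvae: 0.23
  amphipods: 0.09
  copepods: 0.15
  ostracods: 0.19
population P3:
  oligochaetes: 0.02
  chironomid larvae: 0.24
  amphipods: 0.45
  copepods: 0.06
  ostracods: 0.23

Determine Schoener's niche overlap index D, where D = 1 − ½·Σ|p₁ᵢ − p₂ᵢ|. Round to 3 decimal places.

0.590

Σ|p₁ᵢ − p₂ᵢ| = 0.32 + 0.01 + 0.36 + 0.09 + 0.04 = 0.82
D = 1 − ½ × 0.82 = 1 − 0.410 = 0.59000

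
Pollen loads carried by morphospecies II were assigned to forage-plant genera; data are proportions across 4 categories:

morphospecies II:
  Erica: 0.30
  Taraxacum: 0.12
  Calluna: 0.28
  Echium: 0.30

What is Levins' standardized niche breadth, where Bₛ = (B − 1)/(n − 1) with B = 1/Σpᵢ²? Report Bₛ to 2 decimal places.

0.89

Σpᵢ² = 0.30² + 0.12² + 0.28² + 0.30² = 0.0900 + 0.0144 + 0.0784 + 0.0900 = 0.2728
B = 1 / 0.2728 = 3.6657
Bₛ = (B − 1)/(n − 1) = (3.6657 − 1)/(4 − 1) = 2.6657/3 = 0.8886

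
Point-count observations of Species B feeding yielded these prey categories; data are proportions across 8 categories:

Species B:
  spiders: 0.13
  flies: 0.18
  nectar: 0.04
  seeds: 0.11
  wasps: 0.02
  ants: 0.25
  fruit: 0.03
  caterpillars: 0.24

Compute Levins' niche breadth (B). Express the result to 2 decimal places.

Σpᵢ² = 0.13² + 0.18² + 0.04² + 0.11² + 0.02² + 0.25² + 0.03² + 0.24² = 0.0169 + 0.0324 + 0.0016 + 0.0121 + 0.0004 + 0.0625 + 0.0009 + 0.0576 = 0.1844
B = 1 / 0.1844 = 5.4230

5.42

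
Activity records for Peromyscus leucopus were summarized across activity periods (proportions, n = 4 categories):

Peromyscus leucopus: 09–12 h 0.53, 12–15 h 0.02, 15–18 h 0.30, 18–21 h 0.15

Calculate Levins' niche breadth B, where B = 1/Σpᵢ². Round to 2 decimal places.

2.54

Σpᵢ² = 0.53² + 0.02² + 0.30² + 0.15² = 0.2809 + 0.0004 + 0.0900 + 0.0225 = 0.3938
B = 1 / 0.3938 = 2.5394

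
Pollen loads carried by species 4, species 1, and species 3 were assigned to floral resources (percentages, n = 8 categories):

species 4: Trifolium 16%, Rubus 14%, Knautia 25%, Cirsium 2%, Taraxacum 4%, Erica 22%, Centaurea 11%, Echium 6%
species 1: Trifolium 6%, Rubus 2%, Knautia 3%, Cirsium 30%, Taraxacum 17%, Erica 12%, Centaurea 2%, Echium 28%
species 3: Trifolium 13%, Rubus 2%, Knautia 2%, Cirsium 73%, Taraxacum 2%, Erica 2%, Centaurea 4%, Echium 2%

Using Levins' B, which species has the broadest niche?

Convert percentages to proportions (divide by 100).
Σp_4ᵢ² = 0.16² + 0.14² + 0.25² + 0.02² + 0.04² + 0.22² + 0.11² + 0.06² = 0.0256 + 0.0196 + 0.0625 + 0.0004 + 0.0016 + 0.0484 + 0.0121 + 0.0036 = 0.1738
B_4 = 1 / 0.1738 = 5.7537
Σp_1ᵢ² = 0.06² + 0.02² + 0.03² + 0.30² + 0.17² + 0.12² + 0.02² + 0.28² = 0.0036 + 0.0004 + 0.0009 + 0.0900 + 0.0289 + 0.0144 + 0.0004 + 0.0784 = 0.2170
B_1 = 1 / 0.2170 = 4.6083
Σp_3ᵢ² = 0.13² + 0.02² + 0.02² + 0.73² + 0.02² + 0.02² + 0.04² + 0.02² = 0.0169 + 0.0004 + 0.0004 + 0.5329 + 0.0004 + 0.0004 + 0.0016 + 0.0004 = 0.5534
B_3 = 1 / 0.5534 = 1.8070
Highest B → broadest niche (most generalist): species 4 (B = 5.75).

species 4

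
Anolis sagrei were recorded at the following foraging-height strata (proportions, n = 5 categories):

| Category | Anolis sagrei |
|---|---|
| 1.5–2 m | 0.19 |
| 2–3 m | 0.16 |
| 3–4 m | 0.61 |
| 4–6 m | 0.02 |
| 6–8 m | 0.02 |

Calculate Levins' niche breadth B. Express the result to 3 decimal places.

2.301

Σpᵢ² = 0.19² + 0.16² + 0.61² + 0.02² + 0.02² = 0.0361 + 0.0256 + 0.3721 + 0.0004 + 0.0004 = 0.4346
B = 1 / 0.4346 = 2.30097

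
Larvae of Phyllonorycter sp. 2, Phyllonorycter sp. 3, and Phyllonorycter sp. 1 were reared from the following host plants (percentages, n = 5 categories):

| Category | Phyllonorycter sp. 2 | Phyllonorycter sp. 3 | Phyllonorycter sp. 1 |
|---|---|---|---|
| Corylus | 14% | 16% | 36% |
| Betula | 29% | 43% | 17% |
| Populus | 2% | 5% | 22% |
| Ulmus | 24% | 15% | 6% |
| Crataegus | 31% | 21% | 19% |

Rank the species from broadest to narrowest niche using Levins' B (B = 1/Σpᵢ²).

Phyllonorycter sp. 1 > Phyllonorycter sp. 2 > Phyllonorycter sp. 3

Convert percentages to proportions (divide by 100).
Σp_2ᵢ² = 0.14² + 0.29² + 0.02² + 0.24² + 0.31² = 0.0196 + 0.0841 + 0.0004 + 0.0576 + 0.0961 = 0.2578
B_2 = 1 / 0.2578 = 3.8790
Σp_3ᵢ² = 0.16² + 0.43² + 0.05² + 0.15² + 0.21² = 0.0256 + 0.1849 + 0.0025 + 0.0225 + 0.0441 = 0.2796
B_3 = 1 / 0.2796 = 3.5765
Σp_1ᵢ² = 0.36² + 0.17² + 0.22² + 0.06² + 0.19² = 0.1296 + 0.0289 + 0.0484 + 0.0036 + 0.0361 = 0.2466
B_1 = 1 / 0.2466 = 4.0552
Ranking by B (broadest → narrowest): Phyllonorycter sp. 1 (4.06) > Phyllonorycter sp. 2 (3.88) > Phyllonorycter sp. 3 (3.58)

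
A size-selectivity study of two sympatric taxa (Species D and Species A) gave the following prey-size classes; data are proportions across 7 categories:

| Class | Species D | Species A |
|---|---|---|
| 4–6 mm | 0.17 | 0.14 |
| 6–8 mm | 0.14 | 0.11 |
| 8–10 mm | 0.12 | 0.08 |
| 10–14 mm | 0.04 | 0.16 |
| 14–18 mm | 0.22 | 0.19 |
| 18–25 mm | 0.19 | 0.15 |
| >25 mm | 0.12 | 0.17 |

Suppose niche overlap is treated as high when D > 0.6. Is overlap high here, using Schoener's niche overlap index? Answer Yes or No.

Yes

Σ|p₁ᵢ − p₂ᵢ| = 0.03 + 0.03 + 0.04 + 0.12 + 0.03 + 0.04 + 0.05 = 0.34
D = 1 − ½ × 0.34 = 1 − 0.170 = 0.8300
D = 0.8300 > 0.6 → Yes.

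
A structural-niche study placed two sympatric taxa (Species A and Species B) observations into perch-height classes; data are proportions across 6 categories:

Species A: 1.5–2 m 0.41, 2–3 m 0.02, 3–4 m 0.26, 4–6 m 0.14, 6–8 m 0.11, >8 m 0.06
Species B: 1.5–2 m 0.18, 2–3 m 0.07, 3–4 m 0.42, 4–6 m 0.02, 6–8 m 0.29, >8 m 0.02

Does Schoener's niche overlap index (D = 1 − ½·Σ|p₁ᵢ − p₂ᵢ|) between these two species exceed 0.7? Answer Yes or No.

No

Σ|p₁ᵢ − p₂ᵢ| = 0.23 + 0.05 + 0.16 + 0.12 + 0.18 + 0.04 = 0.78
D = 1 − ½ × 0.78 = 1 − 0.390 = 0.6100
D = 0.6100 < 0.7 → No.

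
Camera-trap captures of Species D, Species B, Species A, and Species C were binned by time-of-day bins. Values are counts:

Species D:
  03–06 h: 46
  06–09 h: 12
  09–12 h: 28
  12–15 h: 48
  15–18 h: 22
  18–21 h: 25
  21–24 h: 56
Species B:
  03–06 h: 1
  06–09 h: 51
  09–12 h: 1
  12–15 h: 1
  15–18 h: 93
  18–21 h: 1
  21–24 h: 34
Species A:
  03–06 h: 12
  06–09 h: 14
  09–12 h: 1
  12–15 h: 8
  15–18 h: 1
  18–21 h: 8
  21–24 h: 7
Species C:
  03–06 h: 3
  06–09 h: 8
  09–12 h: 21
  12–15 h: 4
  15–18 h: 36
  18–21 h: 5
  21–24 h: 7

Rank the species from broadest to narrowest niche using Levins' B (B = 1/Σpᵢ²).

Species D > Species A > Species C > Species B

Proportions for Species D (n=237): 46/237=0.1941, 12/237=0.0506, 28/237=0.1181, 48/237=0.2025, 22/237=0.0928, 25/237=0.1055, 56/237=0.2363
Proportions for Species B (n=182): 1/182=0.0055, 51/182=0.2802, 1/182=0.0055, 1/182=0.0055, 93/182=0.5110, 1/182=0.0055, 34/182=0.1868
Proportions for Species A (n=51): 12/51=0.2353, 14/51=0.2745, 1/51=0.0196, 8/51=0.1569, 1/51=0.0196, 8/51=0.1569, 7/51=0.1373
Proportions for Species C (n=84): 3/84=0.0357, 8/84=0.0952, 21/84=0.2500, 4/84=0.0476, 36/84=0.4286, 5/84=0.0595, 7/84=0.0833
Σp_Dᵢ² = 0.1941² + 0.0506² + 0.1181² + 0.2025² + 0.0928² + 0.1055² + 0.2363² = 0.037675 + 0.002560 + 0.013948 + 0.041006 + 0.008612 + 0.011130 + 0.055838 = 0.170769
B_D = 1 / 0.170769 = 5.8559
Σp_Bᵢ² = 0.0055² + 0.2802² + 0.0055² + 0.0055² + 0.5110² + 0.0055² + 0.1868² = 0.000030 + 0.078512 + 0.000030 + 0.000030 + 0.261121 + 0.000030 + 0.034894 = 0.374647
B_B = 1 / 0.374647 = 2.6692
Σp_Aᵢ² = 0.2353² + 0.2745² + 0.0196² + 0.1569² + 0.0196² + 0.1569² + 0.1373² = 0.055366 + 0.075350 + 0.000384 + 0.024618 + 0.000384 + 0.024618 + 0.018851 = 0.199571
B_A = 1 / 0.199571 = 5.0107
Σp_Cᵢ² = 0.0357² + 0.0952² + 0.2500² + 0.0476² + 0.4286² + 0.0595² + 0.0833² = 0.001274 + 0.009063 + 0.062500 + 0.002266 + 0.183698 + 0.003540 + 0.006939 = 0.269280
B_C = 1 / 0.269280 = 3.7136
Ranking by B (broadest → narrowest): Species D (5.86) > Species A (5.01) > Species C (3.71) > Species B (2.67)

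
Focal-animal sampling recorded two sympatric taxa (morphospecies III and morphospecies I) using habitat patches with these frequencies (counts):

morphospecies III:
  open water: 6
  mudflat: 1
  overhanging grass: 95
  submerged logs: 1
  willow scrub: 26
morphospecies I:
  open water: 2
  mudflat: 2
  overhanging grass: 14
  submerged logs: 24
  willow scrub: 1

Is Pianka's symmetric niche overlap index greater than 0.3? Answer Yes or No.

Proportions for morphospecies III (n=129): 6/129=0.0465, 1/129=0.0078, 95/129=0.7364, 1/129=0.0078, 26/129=0.2016
Proportions for morphospecies I (n=43): 2/43=0.0465, 2/43=0.0465, 14/43=0.3256, 24/43=0.5581, 1/43=0.0233
Σ p₁ᵢp₂ᵢ = 0.002162 + 0.000363 + 0.239772 + 0.004353 + 0.004697 = 0.251347
Σp_1ᵢ² = 0.0465² + 0.0078² + 0.7364² + 0.0078² + 0.2016² = 0.002162 + 0.000061 + 0.542285 + 0.000061 + 0.040643 = 0.585212
Σp_2ᵢ² = 0.0465² + 0.0465² + 0.3256² + 0.5581² + 0.0233² = 0.002162 + 0.002162 + 0.106015 + 0.311476 + 0.000543 = 0.422358
O = 0.251347 / √(0.585212 × 0.422358) = 0.251347 / 0.4971609 = 0.5056
O = 0.5056 > 0.3 → Yes.

Yes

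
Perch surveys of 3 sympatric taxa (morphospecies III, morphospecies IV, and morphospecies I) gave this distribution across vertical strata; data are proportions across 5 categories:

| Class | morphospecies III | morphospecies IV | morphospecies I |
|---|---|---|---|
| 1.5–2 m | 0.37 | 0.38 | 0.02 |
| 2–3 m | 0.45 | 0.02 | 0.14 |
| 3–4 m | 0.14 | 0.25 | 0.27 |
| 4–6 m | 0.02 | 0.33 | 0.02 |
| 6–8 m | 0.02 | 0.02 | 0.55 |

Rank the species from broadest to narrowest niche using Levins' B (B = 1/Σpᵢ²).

morphospecies IV > morphospecies III > morphospecies I

Σp_IIIᵢ² = 0.37² + 0.45² + 0.14² + 0.02² + 0.02² = 0.1369 + 0.2025 + 0.0196 + 0.0004 + 0.0004 = 0.3598
B_III = 1 / 0.3598 = 2.7793
Σp_IVᵢ² = 0.38² + 0.02² + 0.25² + 0.33² + 0.02² = 0.1444 + 0.0004 + 0.0625 + 0.1089 + 0.0004 = 0.3166
B_IV = 1 / 0.3166 = 3.1586
Σp_Iᵢ² = 0.02² + 0.14² + 0.27² + 0.02² + 0.55² = 0.0004 + 0.0196 + 0.0729 + 0.0004 + 0.3025 = 0.3958
B_I = 1 / 0.3958 = 2.5265
Ranking by B (broadest → narrowest): morphospecies IV (3.16) > morphospecies III (2.78) > morphospecies I (2.53)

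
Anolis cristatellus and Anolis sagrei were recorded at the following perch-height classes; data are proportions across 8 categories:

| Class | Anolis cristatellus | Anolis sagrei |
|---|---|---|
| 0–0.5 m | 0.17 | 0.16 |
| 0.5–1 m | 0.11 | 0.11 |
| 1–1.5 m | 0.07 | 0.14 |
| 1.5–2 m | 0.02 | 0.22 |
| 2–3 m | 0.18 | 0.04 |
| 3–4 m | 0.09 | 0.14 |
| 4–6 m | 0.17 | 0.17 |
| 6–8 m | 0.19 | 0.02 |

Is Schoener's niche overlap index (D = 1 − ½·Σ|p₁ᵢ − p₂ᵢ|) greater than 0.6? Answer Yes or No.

Yes

Σ|p₁ᵢ − p₂ᵢ| = 0.01 + 0.00 + 0.07 + 0.20 + 0.14 + 0.05 + 0.00 + 0.17 = 0.64
D = 1 − ½ × 0.64 = 1 − 0.320 = 0.6800
D = 0.6800 > 0.6 → Yes.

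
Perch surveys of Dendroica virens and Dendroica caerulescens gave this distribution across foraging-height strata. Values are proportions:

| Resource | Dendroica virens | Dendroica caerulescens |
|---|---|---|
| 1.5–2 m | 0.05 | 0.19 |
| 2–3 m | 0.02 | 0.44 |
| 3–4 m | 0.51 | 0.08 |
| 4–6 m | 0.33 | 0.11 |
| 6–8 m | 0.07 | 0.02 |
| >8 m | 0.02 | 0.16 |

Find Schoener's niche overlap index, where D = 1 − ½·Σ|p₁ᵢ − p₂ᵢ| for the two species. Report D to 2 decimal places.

Σ|p₁ᵢ − p₂ᵢ| = 0.14 + 0.42 + 0.43 + 0.22 + 0.05 + 0.14 = 1.40
D = 1 − ½ × 1.40 = 1 − 0.700 = 0.3000

0.30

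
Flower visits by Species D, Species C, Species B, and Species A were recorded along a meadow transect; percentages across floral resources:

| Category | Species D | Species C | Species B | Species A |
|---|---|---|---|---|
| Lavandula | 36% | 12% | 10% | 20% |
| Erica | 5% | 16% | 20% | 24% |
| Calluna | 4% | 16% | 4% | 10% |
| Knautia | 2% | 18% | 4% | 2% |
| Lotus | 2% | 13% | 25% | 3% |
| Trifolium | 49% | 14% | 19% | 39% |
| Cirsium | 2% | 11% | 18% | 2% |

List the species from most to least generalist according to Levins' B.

Species C > Species B > Species A > Species D

Convert percentages to proportions (divide by 100).
Σp_Dᵢ² = 0.36² + 0.05² + 0.04² + 0.02² + 0.02² + 0.49² + 0.02² = 0.1296 + 0.0025 + 0.0016 + 0.0004 + 0.0004 + 0.2401 + 0.0004 = 0.3750
B_D = 1 / 0.3750 = 2.6667
Σp_Cᵢ² = 0.12² + 0.16² + 0.16² + 0.18² + 0.13² + 0.14² + 0.11² = 0.0144 + 0.0256 + 0.0256 + 0.0324 + 0.0169 + 0.0196 + 0.0121 = 0.1466
B_C = 1 / 0.1466 = 6.8213
Σp_Bᵢ² = 0.10² + 0.20² + 0.04² + 0.04² + 0.25² + 0.19² + 0.18² = 0.0100 + 0.0400 + 0.0016 + 0.0016 + 0.0625 + 0.0361 + 0.0324 = 0.1842
B_B = 1 / 0.1842 = 5.4289
Σp_Aᵢ² = 0.20² + 0.24² + 0.10² + 0.02² + 0.03² + 0.39² + 0.02² = 0.0400 + 0.0576 + 0.0100 + 0.0004 + 0.0009 + 0.1521 + 0.0004 = 0.2614
B_A = 1 / 0.2614 = 3.8256
Ranking by B (broadest → narrowest): Species C (6.82) > Species B (5.43) > Species A (3.83) > Species D (2.67)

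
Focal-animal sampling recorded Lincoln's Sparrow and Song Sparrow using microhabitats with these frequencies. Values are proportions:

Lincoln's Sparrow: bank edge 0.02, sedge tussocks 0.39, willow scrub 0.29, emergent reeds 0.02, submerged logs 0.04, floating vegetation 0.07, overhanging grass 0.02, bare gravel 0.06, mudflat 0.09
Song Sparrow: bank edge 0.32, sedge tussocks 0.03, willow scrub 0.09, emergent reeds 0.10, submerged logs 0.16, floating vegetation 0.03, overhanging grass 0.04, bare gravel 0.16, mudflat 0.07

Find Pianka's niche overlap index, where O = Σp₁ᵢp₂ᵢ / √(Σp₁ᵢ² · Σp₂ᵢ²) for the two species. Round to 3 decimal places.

Σ p₁ᵢp₂ᵢ = 0.0064 + 0.0117 + 0.0261 + 0.0020 + 0.0064 + 0.0021 + 0.0008 + 0.0096 + 0.0063 = 0.0714
Σp_1ᵢ² = 0.02² + 0.39² + 0.29² + 0.02² + 0.04² + 0.07² + 0.02² + 0.06² + 0.09² = 0.0004 + 0.1521 + 0.0841 + 0.0004 + 0.0016 + 0.0049 + 0.0004 + 0.0036 + 0.0081 = 0.2556
Σp_2ᵢ² = 0.32² + 0.03² + 0.09² + 0.10² + 0.16² + 0.03² + 0.04² + 0.16² + 0.07² = 0.1024 + 0.0009 + 0.0081 + 0.0100 + 0.0256 + 0.0009 + 0.0016 + 0.0256 + 0.0049 = 0.1800
O = 0.0714 / √(0.2556 × 0.1800) = 0.0714 / 0.214495 = 0.33287

0.333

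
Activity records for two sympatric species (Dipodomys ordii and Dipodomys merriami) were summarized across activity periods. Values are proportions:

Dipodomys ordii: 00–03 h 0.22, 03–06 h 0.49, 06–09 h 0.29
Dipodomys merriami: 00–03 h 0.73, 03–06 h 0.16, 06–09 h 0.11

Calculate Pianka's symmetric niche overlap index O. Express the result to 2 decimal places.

0.59

Σ p₁ᵢp₂ᵢ = 0.1606 + 0.0784 + 0.0319 = 0.2709
Σp_1ᵢ² = 0.22² + 0.49² + 0.29² = 0.0484 + 0.2401 + 0.0841 = 0.3726
Σp_2ᵢ² = 0.73² + 0.16² + 0.11² = 0.5329 + 0.0256 + 0.0121 = 0.5706
O = 0.2709 / √(0.3726 × 0.5706) = 0.2709 / 0.46109 = 0.5875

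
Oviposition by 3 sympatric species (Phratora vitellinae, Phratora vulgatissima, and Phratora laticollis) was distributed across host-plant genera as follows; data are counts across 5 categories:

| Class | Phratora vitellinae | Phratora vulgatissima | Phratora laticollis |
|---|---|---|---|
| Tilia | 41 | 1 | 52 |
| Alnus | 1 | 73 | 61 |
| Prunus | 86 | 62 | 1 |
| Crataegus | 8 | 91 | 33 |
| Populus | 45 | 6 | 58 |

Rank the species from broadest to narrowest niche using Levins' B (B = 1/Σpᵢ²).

Proportions for Phratora vitellinae (n=181): 41/181=0.2265, 1/181=0.0055, 86/181=0.4751, 8/181=0.0442, 45/181=0.2486
Proportions for Phratora vulgatissima (n=233): 1/233=0.0043, 73/233=0.3133, 62/233=0.2661, 91/233=0.3906, 6/233=0.0258
Proportions for Phratora laticollis (n=205): 52/205=0.2537, 61/205=0.2976, 1/205=0.0049, 33/205=0.1610, 58/205=0.2829
Σp_viteᵢ² = 0.2265² + 0.0055² + 0.4751² + 0.0442² + 0.2486² = 0.051302 + 0.000030 + 0.225720 + 0.001954 + 0.061802 = 0.340808
B_vite = 1 / 0.340808 = 2.9342
Σp_vulgᵢ² = 0.0043² + 0.3133² + 0.2661² + 0.3906² + 0.0258² = 0.000018 + 0.098157 + 0.070809 + 0.152568 + 0.000666 = 0.322218
B_vulg = 1 / 0.322218 = 3.1035
Σp_latiᵢ² = 0.2537² + 0.2976² + 0.0049² + 0.1610² + 0.2829² = 0.064364 + 0.088566 + 0.000024 + 0.025921 + 0.080032 = 0.258907
B_lati = 1 / 0.258907 = 3.8624
Ranking by B (broadest → narrowest): Phratora laticollis (3.86) > Phratora vulgatissima (3.10) > Phratora vitellinae (2.93)

Phratora laticollis > Phratora vulgatissima > Phratora vitellinae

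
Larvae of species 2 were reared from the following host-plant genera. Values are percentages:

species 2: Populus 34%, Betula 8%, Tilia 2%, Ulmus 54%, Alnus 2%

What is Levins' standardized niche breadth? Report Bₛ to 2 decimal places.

0.35

Convert percentages to proportions (divide by 100).
Σpᵢ² = 0.34² + 0.08² + 0.02² + 0.54² + 0.02² = 0.1156 + 0.0064 + 0.0004 + 0.2916 + 0.0004 = 0.4144
B = 1 / 0.4144 = 2.4131
Bₛ = (B − 1)/(n − 1) = (2.4131 − 1)/(5 − 1) = 1.4131/4 = 0.3533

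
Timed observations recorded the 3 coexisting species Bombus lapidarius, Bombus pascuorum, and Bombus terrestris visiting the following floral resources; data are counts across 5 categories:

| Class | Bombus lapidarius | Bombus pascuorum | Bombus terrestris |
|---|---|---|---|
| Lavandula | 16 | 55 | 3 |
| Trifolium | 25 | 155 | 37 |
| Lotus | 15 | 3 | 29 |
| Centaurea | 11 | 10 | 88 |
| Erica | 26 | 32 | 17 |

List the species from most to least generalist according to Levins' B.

Bombus lapidarius > Bombus terrestris > Bombus pascuorum

Proportions for Bombus lapidarius (n=93): 16/93=0.1720, 25/93=0.2688, 15/93=0.1613, 11/93=0.1183, 26/93=0.2796
Proportions for Bombus pascuorum (n=255): 55/255=0.2157, 155/255=0.6078, 3/255=0.0118, 10/255=0.0392, 32/255=0.1255
Proportions for Bombus terrestris (n=174): 3/174=0.0172, 37/174=0.2126, 29/174=0.1667, 88/174=0.5057, 17/174=0.0977
Σp_lapiᵢ² = 0.1720² + 0.2688² + 0.1613² + 0.1183² + 0.2796² = 0.029584 + 0.072253 + 0.026018 + 0.013995 + 0.078176 = 0.220026
B_lapi = 1 / 0.220026 = 4.5449
Σp_pascᵢ² = 0.2157² + 0.6078² + 0.0118² + 0.0392² + 0.1255² = 0.046526 + 0.369421 + 0.000139 + 0.001537 + 0.015750 = 0.433373
B_pasc = 1 / 0.433373 = 2.3075
Σp_terrᵢ² = 0.0172² + 0.2126² + 0.1667² + 0.5057² + 0.0977² = 0.000296 + 0.045199 + 0.027789 + 0.255732 + 0.009545 = 0.338561
B_terr = 1 / 0.338561 = 2.9537
Ranking by B (broadest → narrowest): Bombus lapidarius (4.54) > Bombus terrestris (2.95) > Bombus pascuorum (2.31)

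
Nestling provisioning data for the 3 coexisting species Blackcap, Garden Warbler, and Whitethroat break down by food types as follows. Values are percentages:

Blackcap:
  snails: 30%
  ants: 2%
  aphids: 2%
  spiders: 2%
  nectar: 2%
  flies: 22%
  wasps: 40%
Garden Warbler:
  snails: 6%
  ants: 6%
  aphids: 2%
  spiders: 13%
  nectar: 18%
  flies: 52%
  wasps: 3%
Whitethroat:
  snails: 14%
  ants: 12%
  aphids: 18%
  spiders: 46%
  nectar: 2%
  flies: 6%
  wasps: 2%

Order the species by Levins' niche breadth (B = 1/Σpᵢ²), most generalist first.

Convert percentages to proportions (divide by 100).
Σp_Blacᵢ² = 0.30² + 0.02² + 0.02² + 0.02² + 0.02² + 0.22² + 0.40² = 0.0900 + 0.0004 + 0.0004 + 0.0004 + 0.0004 + 0.0484 + 0.1600 = 0.3000
B_Blac = 1 / 0.3000 = 3.3333
Σp_Warbᵢ² = 0.06² + 0.06² + 0.02² + 0.13² + 0.18² + 0.52² + 0.03² = 0.0036 + 0.0036 + 0.0004 + 0.0169 + 0.0324 + 0.2704 + 0.0009 = 0.3282
B_Warb = 1 / 0.3282 = 3.0469
Σp_Whitᵢ² = 0.14² + 0.12² + 0.18² + 0.46² + 0.02² + 0.06² + 0.02² = 0.0196 + 0.0144 + 0.0324 + 0.2116 + 0.0004 + 0.0036 + 0.0004 = 0.2824
B_Whit = 1 / 0.2824 = 3.5411
Ranking by B (broadest → narrowest): Whitethroat (3.54) > Blackcap (3.33) > Garden Warbler (3.05)

Whitethroat > Blackcap > Garden Warbler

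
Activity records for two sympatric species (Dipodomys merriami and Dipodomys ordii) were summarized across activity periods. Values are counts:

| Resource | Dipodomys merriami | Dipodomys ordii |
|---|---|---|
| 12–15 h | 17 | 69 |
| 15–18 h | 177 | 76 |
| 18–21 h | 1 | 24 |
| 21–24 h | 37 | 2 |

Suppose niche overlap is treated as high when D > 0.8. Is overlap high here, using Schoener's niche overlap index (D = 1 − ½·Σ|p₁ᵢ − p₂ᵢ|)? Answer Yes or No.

No

Proportions for Dipodomys merriami (n=232): 17/232=0.0733, 177/232=0.7629, 1/232=0.0043, 37/232=0.1595
Proportions for Dipodomys ordii (n=171): 69/171=0.4035, 76/171=0.4444, 24/171=0.1404, 2/171=0.0117
Σ|p₁ᵢ − p₂ᵢ| = 0.3302 + 0.3185 + 0.1361 + 0.1478 = 0.9326
D = 1 − ½ × 0.9326 = 1 − 0.46630 = 0.53370
D = 0.53370 < 0.8 → No.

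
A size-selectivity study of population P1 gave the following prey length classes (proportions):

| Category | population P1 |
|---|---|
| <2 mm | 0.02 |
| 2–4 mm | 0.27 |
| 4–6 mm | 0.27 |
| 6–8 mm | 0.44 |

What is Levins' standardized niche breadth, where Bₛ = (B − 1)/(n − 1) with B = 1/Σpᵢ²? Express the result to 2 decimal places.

Σpᵢ² = 0.02² + 0.27² + 0.27² + 0.44² = 0.0004 + 0.0729 + 0.0729 + 0.1936 = 0.3398
B = 1 / 0.3398 = 2.9429
Bₛ = (B − 1)/(n − 1) = (2.9429 − 1)/(4 − 1) = 1.9429/3 = 0.6476

0.65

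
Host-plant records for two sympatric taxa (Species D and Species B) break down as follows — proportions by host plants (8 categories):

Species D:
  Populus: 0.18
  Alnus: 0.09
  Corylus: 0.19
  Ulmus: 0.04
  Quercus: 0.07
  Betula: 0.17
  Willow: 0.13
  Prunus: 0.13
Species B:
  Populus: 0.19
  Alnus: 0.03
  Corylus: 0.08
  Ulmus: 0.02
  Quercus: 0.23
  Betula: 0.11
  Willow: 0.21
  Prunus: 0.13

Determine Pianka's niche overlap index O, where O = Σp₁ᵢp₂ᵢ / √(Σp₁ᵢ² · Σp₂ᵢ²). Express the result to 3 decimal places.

Σ p₁ᵢp₂ᵢ = 0.0342 + 0.0027 + 0.0152 + 0.0008 + 0.0161 + 0.0187 + 0.0273 + 0.0169 = 0.1319
Σp_1ᵢ² = 0.18² + 0.09² + 0.19² + 0.04² + 0.07² + 0.17² + 0.13² + 0.13² = 0.0324 + 0.0081 + 0.0361 + 0.0016 + 0.0049 + 0.0289 + 0.0169 + 0.0169 = 0.1458
Σp_2ᵢ² = 0.19² + 0.03² + 0.08² + 0.02² + 0.23² + 0.11² + 0.21² + 0.13² = 0.0361 + 0.0009 + 0.0064 + 0.0004 + 0.0529 + 0.0121 + 0.0441 + 0.0169 = 0.1698
O = 0.1319 / √(0.1458 × 0.1698) = 0.1319 / 0.157343 = 0.83830

0.838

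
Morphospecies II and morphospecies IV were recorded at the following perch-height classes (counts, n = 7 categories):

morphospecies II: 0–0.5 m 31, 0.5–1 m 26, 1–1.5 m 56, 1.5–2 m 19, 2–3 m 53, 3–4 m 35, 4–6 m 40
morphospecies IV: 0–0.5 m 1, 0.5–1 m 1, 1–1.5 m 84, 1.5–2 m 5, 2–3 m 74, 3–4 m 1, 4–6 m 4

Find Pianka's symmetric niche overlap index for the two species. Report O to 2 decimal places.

0.77

Proportions for morphospecies II (n=260): 31/260=0.1192, 26/260=0.1000, 56/260=0.2154, 19/260=0.0731, 53/260=0.2038, 35/260=0.1346, 40/260=0.1538
Proportions for morphospecies IV (n=170): 1/170=0.0059, 1/170=0.0059, 84/170=0.4941, 5/170=0.0294, 74/170=0.4353, 1/170=0.0059, 4/170=0.0235
Σ p₁ᵢp₂ᵢ = 0.000703 + 0.000590 + 0.106429 + 0.002149 + 0.088714 + 0.000794 + 0.003614 = 0.202993
Σp_1ᵢ² = 0.1192² + 0.1000² + 0.2154² + 0.0731² + 0.2038² + 0.1346² + 0.1538² = 0.014209 + 0.010000 + 0.046397 + 0.005344 + 0.041534 + 0.018117 + 0.023654 = 0.159255
Σp_2ᵢ² = 0.0059² + 0.0059² + 0.4941² + 0.0294² + 0.4353² + 0.0059² + 0.0235² = 0.000035 + 0.000035 + 0.244135 + 0.000864 + 0.189486 + 0.000035 + 0.000552 = 0.435142
O = 0.202993 / √(0.159255 × 0.435142) = 0.202993 / 0.2632462 = 0.7711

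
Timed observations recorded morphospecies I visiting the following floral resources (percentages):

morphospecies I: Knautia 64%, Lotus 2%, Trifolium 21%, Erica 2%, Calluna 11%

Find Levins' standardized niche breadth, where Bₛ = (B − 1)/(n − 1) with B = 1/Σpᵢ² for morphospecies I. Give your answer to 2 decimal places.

Convert percentages to proportions (divide by 100).
Σpᵢ² = 0.64² + 0.02² + 0.21² + 0.02² + 0.11² = 0.4096 + 0.0004 + 0.0441 + 0.0004 + 0.0121 = 0.4666
B = 1 / 0.4666 = 2.1432
Bₛ = (B − 1)/(n − 1) = (2.1432 − 1)/(5 − 1) = 1.1432/4 = 0.2858

0.29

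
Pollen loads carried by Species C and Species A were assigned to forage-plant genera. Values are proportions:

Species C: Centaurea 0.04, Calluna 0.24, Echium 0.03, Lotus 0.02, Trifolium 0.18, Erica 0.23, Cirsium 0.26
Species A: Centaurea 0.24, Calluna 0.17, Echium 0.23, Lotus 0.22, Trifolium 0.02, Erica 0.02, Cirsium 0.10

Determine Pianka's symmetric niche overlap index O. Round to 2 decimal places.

0.47

Σ p₁ᵢp₂ᵢ = 0.0096 + 0.0408 + 0.0069 + 0.0044 + 0.0036 + 0.0046 + 0.0260 = 0.0959
Σp_1ᵢ² = 0.04² + 0.24² + 0.03² + 0.02² + 0.18² + 0.23² + 0.26² = 0.0016 + 0.0576 + 0.0009 + 0.0004 + 0.0324 + 0.0529 + 0.0676 = 0.2134
Σp_2ᵢ² = 0.24² + 0.17² + 0.23² + 0.22² + 0.02² + 0.02² + 0.10² = 0.0576 + 0.0289 + 0.0529 + 0.0484 + 0.0004 + 0.0004 + 0.0100 = 0.1986
O = 0.0959 / √(0.2134 × 0.1986) = 0.0959 / 0.20587 = 0.4658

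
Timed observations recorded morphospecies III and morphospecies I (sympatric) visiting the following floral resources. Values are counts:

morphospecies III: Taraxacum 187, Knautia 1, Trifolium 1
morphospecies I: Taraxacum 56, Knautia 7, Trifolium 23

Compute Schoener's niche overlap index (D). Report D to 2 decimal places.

Proportions for morphospecies III (n=189): 187/189=0.9894, 1/189=0.0053, 1/189=0.0053
Proportions for morphospecies I (n=86): 56/86=0.6512, 7/86=0.0814, 23/86=0.2674
Σ|p₁ᵢ − p₂ᵢ| = 0.3382 + 0.0761 + 0.2621 = 0.6764
D = 1 − ½ × 0.6764 = 1 − 0.33820 = 0.66180

0.66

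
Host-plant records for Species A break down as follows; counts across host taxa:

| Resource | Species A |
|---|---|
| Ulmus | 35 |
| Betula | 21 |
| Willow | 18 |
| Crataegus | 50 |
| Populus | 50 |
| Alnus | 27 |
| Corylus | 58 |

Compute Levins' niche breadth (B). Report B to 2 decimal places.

6.05

Proportions for Species A (n=259): 35/259=0.1351, 21/259=0.0811, 18/259=0.0695, 50/259=0.1931, 50/259=0.1931, 27/259=0.1042, 58/259=0.2239
Σpᵢ² = 0.1351² + 0.0811² + 0.0695² + 0.1931² + 0.1931² + 0.1042² + 0.2239² = 0.018252 + 0.006577 + 0.004830 + 0.037288 + 0.037288 + 0.010858 + 0.050131 = 0.165224
B = 1 / 0.165224 = 6.0524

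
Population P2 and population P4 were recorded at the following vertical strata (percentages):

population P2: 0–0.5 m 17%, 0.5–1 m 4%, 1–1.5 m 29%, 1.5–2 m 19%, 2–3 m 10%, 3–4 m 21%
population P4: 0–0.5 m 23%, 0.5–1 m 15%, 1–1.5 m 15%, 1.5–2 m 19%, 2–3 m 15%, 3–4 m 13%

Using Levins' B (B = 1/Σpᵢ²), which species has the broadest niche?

population P4

Convert percentages to proportions (divide by 100).
Σp_P2ᵢ² = 0.17² + 0.04² + 0.29² + 0.19² + 0.10² + 0.21² = 0.0289 + 0.0016 + 0.0841 + 0.0361 + 0.0100 + 0.0441 = 0.2048
B_P2 = 1 / 0.2048 = 4.8828
Σp_P4ᵢ² = 0.23² + 0.15² + 0.15² + 0.19² + 0.15² + 0.13² = 0.0529 + 0.0225 + 0.0225 + 0.0361 + 0.0225 + 0.0169 = 0.1734
B_P4 = 1 / 0.1734 = 5.7670
Highest B → broadest niche (most generalist): population P4 (B = 5.77).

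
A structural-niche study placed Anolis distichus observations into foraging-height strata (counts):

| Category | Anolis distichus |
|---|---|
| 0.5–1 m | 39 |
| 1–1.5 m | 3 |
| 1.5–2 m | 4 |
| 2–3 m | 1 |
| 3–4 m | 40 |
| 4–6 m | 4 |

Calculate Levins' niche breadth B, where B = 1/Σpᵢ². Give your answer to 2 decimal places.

Proportions for Anolis distichus (n=91): 39/91=0.4286, 3/91=0.0330, 4/91=0.0440, 1/91=0.0110, 40/91=0.4396, 4/91=0.0440
Σpᵢ² = 0.4286² + 0.0330² + 0.0440² + 0.0110² + 0.4396² + 0.0440² = 0.183698 + 0.001089 + 0.001936 + 0.000121 + 0.193248 + 0.001936 = 0.382028
B = 1 / 0.382028 = 2.6176

2.62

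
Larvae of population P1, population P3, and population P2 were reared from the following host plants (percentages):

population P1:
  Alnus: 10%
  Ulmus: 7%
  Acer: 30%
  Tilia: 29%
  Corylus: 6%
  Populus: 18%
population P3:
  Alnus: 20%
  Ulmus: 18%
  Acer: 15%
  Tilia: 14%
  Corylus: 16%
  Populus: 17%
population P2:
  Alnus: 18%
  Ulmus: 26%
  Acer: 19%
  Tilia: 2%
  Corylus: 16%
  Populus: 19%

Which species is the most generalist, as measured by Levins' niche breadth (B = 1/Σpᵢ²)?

Convert percentages to proportions (divide by 100).
Σp_P1ᵢ² = 0.10² + 0.07² + 0.30² + 0.29² + 0.06² + 0.18² = 0.0100 + 0.0049 + 0.0900 + 0.0841 + 0.0036 + 0.0324 = 0.2250
B_P1 = 1 / 0.2250 = 4.4444
Σp_P3ᵢ² = 0.20² + 0.18² + 0.15² + 0.14² + 0.16² + 0.17² = 0.0400 + 0.0324 + 0.0225 + 0.0196 + 0.0256 + 0.0289 = 0.1690
B_P3 = 1 / 0.1690 = 5.9172
Σp_P2ᵢ² = 0.18² + 0.26² + 0.19² + 0.02² + 0.16² + 0.19² = 0.0324 + 0.0676 + 0.0361 + 0.0004 + 0.0256 + 0.0361 = 0.1982
B_P2 = 1 / 0.1982 = 5.0454
Highest B → broadest niche (most generalist): population P3 (B = 5.92).

population P3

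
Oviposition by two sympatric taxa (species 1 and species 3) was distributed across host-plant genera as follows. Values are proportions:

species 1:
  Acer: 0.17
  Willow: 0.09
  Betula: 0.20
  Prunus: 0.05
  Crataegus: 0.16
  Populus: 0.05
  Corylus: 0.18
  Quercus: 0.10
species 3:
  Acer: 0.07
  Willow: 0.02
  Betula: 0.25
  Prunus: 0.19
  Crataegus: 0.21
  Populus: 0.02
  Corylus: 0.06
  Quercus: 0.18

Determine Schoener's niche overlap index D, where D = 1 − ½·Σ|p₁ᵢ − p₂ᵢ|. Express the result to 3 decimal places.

0.680

Σ|p₁ᵢ − p₂ᵢ| = 0.10 + 0.07 + 0.05 + 0.14 + 0.05 + 0.03 + 0.12 + 0.08 = 0.64
D = 1 − ½ × 0.64 = 1 − 0.320 = 0.68000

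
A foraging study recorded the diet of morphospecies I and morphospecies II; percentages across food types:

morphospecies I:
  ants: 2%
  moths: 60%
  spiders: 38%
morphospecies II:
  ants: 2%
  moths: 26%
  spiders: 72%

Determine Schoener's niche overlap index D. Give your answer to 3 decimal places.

Convert percentages to proportions (divide by 100).
Σ|p₁ᵢ − p₂ᵢ| = 0.00 + 0.34 + 0.34 = 0.68
D = 1 − ½ × 0.68 = 1 − 0.340 = 0.66000

0.660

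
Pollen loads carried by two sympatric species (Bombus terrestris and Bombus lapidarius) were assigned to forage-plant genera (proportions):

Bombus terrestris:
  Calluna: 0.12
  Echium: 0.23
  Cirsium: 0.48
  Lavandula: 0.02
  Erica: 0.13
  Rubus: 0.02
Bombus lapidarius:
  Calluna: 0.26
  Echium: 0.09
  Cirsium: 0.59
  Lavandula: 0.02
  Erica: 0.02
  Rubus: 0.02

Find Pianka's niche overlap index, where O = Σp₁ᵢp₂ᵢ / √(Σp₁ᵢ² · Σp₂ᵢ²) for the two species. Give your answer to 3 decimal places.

Σ p₁ᵢp₂ᵢ = 0.0312 + 0.0207 + 0.2832 + 0.0004 + 0.0026 + 0.0004 = 0.3385
Σp_1ᵢ² = 0.12² + 0.23² + 0.48² + 0.02² + 0.13² + 0.02² = 0.0144 + 0.0529 + 0.2304 + 0.0004 + 0.0169 + 0.0004 = 0.3154
Σp_2ᵢ² = 0.26² + 0.09² + 0.59² + 0.02² + 0.02² + 0.02² = 0.0676 + 0.0081 + 0.3481 + 0.0004 + 0.0004 + 0.0004 = 0.4250
O = 0.3385 / √(0.3154 × 0.4250) = 0.3385 / 0.366122 = 0.92456

0.925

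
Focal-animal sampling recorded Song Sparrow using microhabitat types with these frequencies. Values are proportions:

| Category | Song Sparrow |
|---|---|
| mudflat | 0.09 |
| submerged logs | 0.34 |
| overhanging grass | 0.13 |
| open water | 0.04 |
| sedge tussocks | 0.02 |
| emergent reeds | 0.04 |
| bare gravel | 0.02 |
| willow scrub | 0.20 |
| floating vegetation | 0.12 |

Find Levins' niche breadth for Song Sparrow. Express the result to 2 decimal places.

Σpᵢ² = 0.09² + 0.34² + 0.13² + 0.04² + 0.02² + 0.04² + 0.02² + 0.20² + 0.12² = 0.0081 + 0.1156 + 0.0169 + 0.0016 + 0.0004 + 0.0016 + 0.0004 + 0.0400 + 0.0144 = 0.1990
B = 1 / 0.1990 = 5.0251

5.03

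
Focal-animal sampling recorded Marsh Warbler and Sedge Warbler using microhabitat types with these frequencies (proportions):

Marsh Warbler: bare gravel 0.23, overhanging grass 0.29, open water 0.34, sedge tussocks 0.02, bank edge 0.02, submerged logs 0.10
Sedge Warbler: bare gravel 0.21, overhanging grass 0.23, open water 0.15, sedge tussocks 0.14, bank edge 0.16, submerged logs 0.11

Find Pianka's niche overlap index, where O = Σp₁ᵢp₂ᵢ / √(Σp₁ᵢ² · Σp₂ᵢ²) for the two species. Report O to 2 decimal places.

Σ p₁ᵢp₂ᵢ = 0.0483 + 0.0667 + 0.0510 + 0.0028 + 0.0032 + 0.0110 = 0.1830
Σp_1ᵢ² = 0.23² + 0.29² + 0.34² + 0.02² + 0.02² + 0.10² = 0.0529 + 0.0841 + 0.1156 + 0.0004 + 0.0004 + 0.0100 = 0.2634
Σp_2ᵢ² = 0.21² + 0.23² + 0.15² + 0.14² + 0.16² + 0.11² = 0.0441 + 0.0529 + 0.0225 + 0.0196 + 0.0256 + 0.0121 = 0.1768
O = 0.1830 / √(0.2634 × 0.1768) = 0.1830 / 0.21580 = 0.8480

0.85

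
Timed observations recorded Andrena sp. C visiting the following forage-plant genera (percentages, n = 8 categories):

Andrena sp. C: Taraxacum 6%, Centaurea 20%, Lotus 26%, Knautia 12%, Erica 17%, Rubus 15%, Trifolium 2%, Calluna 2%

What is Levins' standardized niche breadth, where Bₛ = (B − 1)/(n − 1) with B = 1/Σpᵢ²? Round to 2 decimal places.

Convert percentages to proportions (divide by 100).
Σpᵢ² = 0.06² + 0.20² + 0.26² + 0.12² + 0.17² + 0.15² + 0.02² + 0.02² = 0.0036 + 0.0400 + 0.0676 + 0.0144 + 0.0289 + 0.0225 + 0.0004 + 0.0004 = 0.1778
B = 1 / 0.1778 = 5.6243
Bₛ = (B − 1)/(n − 1) = (5.6243 − 1)/(8 − 1) = 4.6243/7 = 0.6606

0.66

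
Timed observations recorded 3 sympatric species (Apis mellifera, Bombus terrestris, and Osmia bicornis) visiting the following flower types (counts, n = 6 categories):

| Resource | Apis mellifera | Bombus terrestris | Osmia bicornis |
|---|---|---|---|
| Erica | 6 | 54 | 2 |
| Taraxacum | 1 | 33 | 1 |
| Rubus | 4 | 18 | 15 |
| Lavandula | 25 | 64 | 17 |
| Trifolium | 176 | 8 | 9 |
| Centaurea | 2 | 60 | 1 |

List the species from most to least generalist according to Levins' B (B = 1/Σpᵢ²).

Proportions for Apis mellifera (n=214): 6/214=0.0280, 1/214=0.0047, 4/214=0.0187, 25/214=0.1168, 176/214=0.8224, 2/214=0.0093
Proportions for Bombus terrestris (n=237): 54/237=0.2278, 33/237=0.1392, 18/237=0.0759, 64/237=0.2700, 8/237=0.0338, 60/237=0.2532
Proportions for Osmia bicornis (n=45): 2/45=0.0444, 1/45=0.0222, 15/45=0.3333, 17/45=0.3778, 9/45=0.2000, 1/45=0.0222
Σp_mellᵢ² = 0.0280² + 0.0047² + 0.0187² + 0.1168² + 0.8224² + 0.0093² = 0.000784 + 0.000022 + 0.000350 + 0.013642 + 0.676342 + 0.000086 = 0.691226
B_mell = 1 / 0.691226 = 1.4467
Σp_terrᵢ² = 0.2278² + 0.1392² + 0.0759² + 0.2700² + 0.0338² + 0.2532² = 0.051893 + 0.019377 + 0.005761 + 0.072900 + 0.001142 + 0.064110 = 0.215183
B_terr = 1 / 0.215183 = 4.6472
Σp_bicoᵢ² = 0.0444² + 0.0222² + 0.3333² + 0.3778² + 0.2000² + 0.0222² = 0.001971 + 0.000493 + 0.111089 + 0.142733 + 0.040000 + 0.000493 = 0.296779
B_bico = 1 / 0.296779 = 3.3695
Ranking by B (broadest → narrowest): Bombus terrestris (4.65) > Osmia bicornis (3.37) > Apis mellifera (1.45)

Bombus terrestris > Osmia bicornis > Apis mellifera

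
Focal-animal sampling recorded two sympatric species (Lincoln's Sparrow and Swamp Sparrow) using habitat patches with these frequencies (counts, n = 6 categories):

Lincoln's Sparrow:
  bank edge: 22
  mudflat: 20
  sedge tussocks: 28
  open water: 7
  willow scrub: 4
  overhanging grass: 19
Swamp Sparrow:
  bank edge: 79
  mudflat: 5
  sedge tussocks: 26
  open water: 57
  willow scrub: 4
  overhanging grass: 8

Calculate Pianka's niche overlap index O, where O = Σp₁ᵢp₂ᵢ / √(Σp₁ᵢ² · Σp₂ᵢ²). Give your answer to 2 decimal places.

0.68

Proportions for Lincoln's Sparrow (n=100): 22/100=0.2200, 20/100=0.2000, 28/100=0.2800, 7/100=0.0700, 4/100=0.0400, 19/100=0.1900
Proportions for Swamp Sparrow (n=179): 79/179=0.4413, 5/179=0.0279, 26/179=0.1453, 57/179=0.3184, 4/179=0.0223, 8/179=0.0447
Σ p₁ᵢp₂ᵢ = 0.097086 + 0.005580 + 0.040684 + 0.022288 + 0.000892 + 0.008493 = 0.175023
Σp_1ᵢ² = 0.2200² + 0.2000² + 0.2800² + 0.0700² + 0.0400² + 0.1900² = 0.048400 + 0.040000 + 0.078400 + 0.004900 + 0.001600 + 0.036100 = 0.209400
Σp_2ᵢ² = 0.4413² + 0.0279² + 0.1453² + 0.3184² + 0.0223² + 0.0447² = 0.194746 + 0.000778 + 0.021112 + 0.101379 + 0.000497 + 0.001998 = 0.320510
O = 0.175023 / √(0.209400 × 0.320510) = 0.175023 / 0.2590652 = 0.6756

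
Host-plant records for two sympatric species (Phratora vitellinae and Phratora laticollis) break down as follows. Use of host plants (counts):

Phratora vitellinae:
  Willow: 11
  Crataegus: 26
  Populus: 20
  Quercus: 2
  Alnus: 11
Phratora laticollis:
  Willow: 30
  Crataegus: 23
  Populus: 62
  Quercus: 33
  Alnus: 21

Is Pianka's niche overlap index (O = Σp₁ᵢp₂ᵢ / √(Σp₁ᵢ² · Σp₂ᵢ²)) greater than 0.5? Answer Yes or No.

Yes

Proportions for Phratora vitellinae (n=70): 11/70=0.1571, 26/70=0.3714, 20/70=0.2857, 2/70=0.0286, 11/70=0.1571
Proportions for Phratora laticollis (n=169): 30/169=0.1775, 23/169=0.1361, 62/169=0.3669, 33/169=0.1953, 21/169=0.1243
Σ p₁ᵢp₂ᵢ = 0.027885 + 0.050548 + 0.104823 + 0.005586 + 0.019528 = 0.208370
Σp_1ᵢ² = 0.1571² + 0.3714² + 0.2857² + 0.0286² + 0.1571² = 0.024680 + 0.137938 + 0.081624 + 0.000818 + 0.024680 = 0.269740
Σp_2ᵢ² = 0.1775² + 0.1361² + 0.3669² + 0.1953² + 0.1243² = 0.031506 + 0.018523 + 0.134616 + 0.038142 + 0.015450 = 0.238237
O = 0.208370 / √(0.269740 × 0.238237) = 0.208370 / 0.2534996 = 0.8220
O = 0.8220 > 0.5 → Yes.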